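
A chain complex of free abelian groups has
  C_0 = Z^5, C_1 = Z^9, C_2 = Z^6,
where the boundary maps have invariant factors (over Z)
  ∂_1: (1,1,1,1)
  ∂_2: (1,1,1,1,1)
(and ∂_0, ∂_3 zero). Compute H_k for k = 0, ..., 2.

H_0: b_0 = 5 − 0 − 4 = 1; torsion from ∂_1 factors > 1: none. So H_0 = Z.
H_1: b_1 = 9 − 4 − 5 = 0; torsion from ∂_2 factors > 1: none. So H_1 = 0.
H_2: b_2 = 6 − 5 − 0 = 1; torsion from ∂_3 factors > 1: none. So H_2 = Z.

H_0 = Z,  H_1 = 0,  H_2 = Z.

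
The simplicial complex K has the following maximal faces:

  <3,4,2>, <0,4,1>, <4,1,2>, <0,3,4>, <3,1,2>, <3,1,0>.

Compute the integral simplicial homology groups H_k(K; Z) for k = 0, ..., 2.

H_0 ≅ Z,  H_1 = 0,  H_2 ≅ Z.

Fix the vertex order 0 < 1 < 2 < 3 < 4 and write every simplex with vertices in increasing order. Then dim K = 2 and the simplices of K are:

  0-simplices (5): [0], [1], [2], [3], [4]
  1-simplices (9): [0,1], [0,3], [0,4], [1,2], [1,3], [1,4], [2,3], [2,4], [3,4]
  2-simplices (6): [0,1,3], [0,1,4], [0,3,4], [1,2,3], [1,2,4], [2,3,4]

so the chain groups are C_0 ≅ Z^5, C_1 ≅ Z^9, C_2 ≅ Z^6.

∂_1: C_1 → C_0 sends each edge [p,q] (with p < q) to q − p. For instance
  ∂[0,4] = [4] − [0].
As a 5×9 matrix over Z this has rank 4, with invariant factors (1,1,1,1).

∂_2: C_2 → C_1 sends each 2-simplex [p,q,r] to [q,r] − [p,r] + [p,q]. For instance
  ∂[0,3,4] = [3,4] − [0,4] + [0,3],
  ∂[2,3,4] = [3,4] − [2,4] + [2,3].
As a 9×6 matrix over Z this has rank 5, with invariant factors (1,1,1,1,1).

Computing H_k = (kernel of ∂_k) / (image of ∂_{k+1}):

  H_0: rank C_0 − rank ∂_1 = 5 − 4 = 1, and the invariant factors of ∂_1 are all 1, so H_0 ≅ Z.
  H_1: rank ker ∂_1 − rank ∂_2 = (9 − 4) − 5 = 0, and the invariant factors of ∂_2 are all 1, so H_1 ≅ 0.
  H_2: rank ker ∂_2 − rank ∂_3 = (6 − 5) − 0 = 1, and there is no ∂_3, so H_2 ≅ Z.

As a check, the Euler characteristic is 5 − 9 + 6 = 2, which agrees with 1 − 0 + 1 = 2.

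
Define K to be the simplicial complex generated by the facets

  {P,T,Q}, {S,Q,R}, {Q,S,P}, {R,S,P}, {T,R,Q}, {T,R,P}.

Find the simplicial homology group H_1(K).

Take the total order P < Q < R < S < T on the vertex set. Then K (dimension 2) consists of the simplices:

  0-simplices (5): P, Q, R, S, T
  1-simplices (9): PQ, PR, PS, PT, QR, QS, QT, RS, RT
  2-simplices (6): PQS, PQT, PRS, PRT, QRS, QRT

giving chain groups C_0 ≅ Z^5, C_1 ≅ Z^9, C_2 ≅ Z^6.

∂_1: C_1 → C_0 is given by ∂[p,q] = [q] − [p].
As a 5×9 matrix over Z this has rank 4, with invariant factors (1,1,1,1).

The boundary map ∂_2: C_2 → C_1 sends each 2-simplex [p,q,r] to [q,r] − [p,r] + [p,q]. For instance
  ∂PQS = QS − PS + PQ,
  ∂PRS = RS − PS + PR.
This gives a 9×6 integer matrix of rank 5; reducing to Smith normal form yields diagonal entries (1,1,1,1,1).

Now H_k = ker ∂_k / im ∂_{k+1}, so:

  H_1: rank ker ∂_1 − rank ∂_2 = (9 − 4) − 5 = 0, and the invariant factors of ∂_2 are all 1, so H_1 = 0.

H_1 = 0.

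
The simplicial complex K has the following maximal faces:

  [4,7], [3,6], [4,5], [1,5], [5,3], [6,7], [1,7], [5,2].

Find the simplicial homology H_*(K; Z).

H_0 = Z,  H_1 = Z^2.

Fix the vertex order 1 < 2 < 3 < 4 < 5 < 6 < 7 and write every simplex with vertices in increasing order. Then dim K = 1 and the simplices of K are:

  0-simplices (7): [1], [2], [3], [4], [5], [6], [7]
  1-simplices (8): [1,5], [1,7], [2,5], [3,5], [3,6], [4,5], [4,7], [6,7]

Hence C_0 ≅ Z^7, C_1 ≅ Z^8.

∂_1: C_1 → C_0 maps an edge to its endpoints' difference, ∂[p,q] = q − p. For instance
  ∂[3,6] = [6] − [3].
The resulting 7×8 matrix has rank 6, and its Smith normal form has invariant factors (1,1,1,1,1,1).

Now H_k = ker ∂_k / im ∂_{k+1}, so:

  H_0: rank C_0 − rank ∂_1 = 7 − 6 = 1, and the invariant factors of ∂_1 are all 1, so H_0 = Z.
  H_1: rank ker ∂_1 − rank ∂_2 = (8 − 6) − 0 = 2, and there is no ∂_2, so H_1 = Z^2.

As a check, the Euler characteristic is 7 − 8 = -1, which agrees with 1 − 2 = -1.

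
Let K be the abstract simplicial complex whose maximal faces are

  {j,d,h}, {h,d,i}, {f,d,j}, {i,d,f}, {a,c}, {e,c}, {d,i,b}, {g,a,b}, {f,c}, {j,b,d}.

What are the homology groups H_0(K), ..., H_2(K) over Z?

H_0 ≅ Z,  H_1 ≅ Z,  H_2 = 0.

Take the total order a < b < c < d < e < f < g < h < i < j on the vertex set. Then K (dimension 2) consists of the simplices:

  0-simplices (10): a, b, c, d, e, f, g, h, i, j
  1-simplices (17): ab, ac, ag, bd, bg, bi, bj, ce, cf, df, dh, di, dj, fi, fj, hi, hj
  2-simplices (7): abg, bdi, bdj, dfi, dfj, dhi, dhj

giving chain groups C_0 ≅ Z^10, C_1 ≅ Z^17, C_2 ≅ Z^7.

Boundary ∂_1: C_1 → C_0 maps an edge to its endpoints' difference, ∂[p,q] = q − p. For instance
  ∂cf = f − c.
The resulting 10×17 matrix has rank 9, and its Smith normal form has invariant factors (1,1,1,1,1,1,1,1,1).

Boundary ∂_2: C_2 → C_1 sends each 2-simplex [p,q,r] to [q,r] − [p,r] + [p,q]. For instance
  ∂dfi = fi − di + df,
  ∂bdi = di − bi + bd.
As a 17×7 matrix over Z this has rank 7, with invariant factors (1,1,1,1,1,1,1).

Reading off H_k = ker ∂_k / im ∂_{k+1}:

  H_0: rank C_0 − rank ∂_1 = 10 − 9 = 1, and the invariant factors of ∂_1 are all 1, so H_0 = Z.
  H_1: rank ker ∂_1 − rank ∂_2 = (17 − 9) − 7 = 1, and the invariant factors of ∂_2 are all 1, so H_1 = Z.
  H_2: rank ker ∂_2 − rank ∂_3 = (7 − 7) − 0 = 0, and there is no ∂_3, so H_2 = 0.

As a check, the Euler characteristic is 10 − 17 + 7 = 0, which agrees with 1 − 1 + 0 = 0.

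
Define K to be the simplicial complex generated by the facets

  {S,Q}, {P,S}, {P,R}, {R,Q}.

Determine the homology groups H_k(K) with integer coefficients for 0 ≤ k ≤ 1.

H_0 ≅ Z,  H_1 ≅ Z.

Take the total order P < Q < R < S on the vertex set. Then K (dimension 1) consists of the simplices:

  0-simplices (4): P, Q, R, S
  1-simplices (4): PR, PS, QR, QS

so the chain groups are C_0 ≅ Z^4, C_1 ≅ Z^4.

Boundary ∂_1: C_1 → C_0 is given by ∂[p,q] = [q] − [p].
This gives a 4×4 integer matrix of rank 3; reducing to Smith normal form yields diagonal entries (1,1,1).

Reading off H_k = ker ∂_k / im ∂_{k+1}:

  H_0: rank C_0 − rank ∂_1 = 4 − 3 = 1, and the invariant factors of ∂_1 are all 1, so H_0 ≅ Z.
  H_1: rank ker ∂_1 − rank ∂_2 = (4 − 3) − 0 = 1, and there is no ∂_2, so H_1 ≅ Z.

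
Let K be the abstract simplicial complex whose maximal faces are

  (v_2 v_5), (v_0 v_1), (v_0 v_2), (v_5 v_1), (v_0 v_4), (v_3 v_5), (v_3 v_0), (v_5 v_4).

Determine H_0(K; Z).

Take the total order v_0 < v_1 < v_2 < v_3 < v_4 < v_5 on the vertex set. Then K (dimension 1) consists of the simplices:

  0-simplices (6): [v_0], [v_1], [v_2], [v_3], [v_4], [v_5]
  1-simplices (8): [v_0,v_1], [v_0,v_2], [v_0,v_3], [v_0,v_4], [v_1,v_5], [v_2,v_5], [v_3,v_5], [v_4,v_5]

Hence C_0 ≅ Z^6, C_1 ≅ Z^8.

The boundary map ∂_1: C_1 → C_0 maps an edge to its endpoints' difference, ∂[p,q] = q − p.
The resulting 6×8 matrix has rank 5, and its Smith normal form has invariant factors (1,1,1,1,1).

Computing H_k = (kernel of ∂_k) / (image of ∂_{k+1}):

  H_0: rank C_0 − rank ∂_1 = 6 − 5 = 1, and the invariant factors of ∂_1 are all 1, so H_0 = Z.

H_0 = Z.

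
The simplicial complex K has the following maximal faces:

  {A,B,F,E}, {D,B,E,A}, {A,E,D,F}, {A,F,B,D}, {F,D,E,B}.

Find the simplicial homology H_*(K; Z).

We work with the vertex ordering A < B < D < E < F. The simplices of K, each written with vertices in increasing order, are:

  0-simplices (5): A, B, D, E, F
  1-simplices (10): AB, AD, AE, AF, BD, BE, BF, DE, DF, EF
  2-simplices (10): ABD, ABE, ABF, ADE, ADF, AEF, BDE, BDF, BEF, DEF
  3-simplices (5): ABDE, ABDF, ABEF, ADEF, BDEF

giving chain groups C_0 ≅ Z^5, C_1 ≅ Z^10, C_2 ≅ Z^10, C_3 ≅ Z^5.

The boundary map ∂_1: C_1 → C_0 sends each edge [p,q] (with p < q) to q − p.
The resulting 5×10 matrix has rank 4, and its Smith normal form has invariant factors (1,1,1,1).

The boundary map ∂_2: C_2 → C_1 maps a triangle to the signed sum of its edges. For instance
  ∂BDE = DE − BE + BD,
  ∂ADE = DE − AE + AD.
As a 10×10 matrix over Z this has rank 6, with invariant factors (1,1,1,1,1,1).

The boundary map ∂_3: C_3 → C_2 sends each 3-simplex σ to the alternating sum Σ_i (−1)^i (σ with its i-th vertex removed). For instance
  ∂BDEF = DEF − BEF + BDF − BDE,
  ∂ABDF = BDF − ADF + ABF − ABD.
This gives a 10×5 integer matrix of rank 4; reducing to Smith normal form yields diagonal entries (1,1,1,1).

From H_k ≅ ker(∂_k) / im(∂_{k+1}) we obtain:

  H_0: rank C_0 − rank ∂_1 = 5 − 4 = 1, and the invariant factors of ∂_1 are all 1, so H_0 = Z.
  H_1: rank ker ∂_1 − rank ∂_2 = (10 − 4) − 6 = 0, and the invariant factors of ∂_2 are all 1, so H_1 = 0.
  H_2: rank ker ∂_2 − rank ∂_3 = (10 − 6) − 4 = 0, and the invariant factors of ∂_3 are all 1, so H_2 = 0.
  H_3: rank ker ∂_3 − rank ∂_4 = (5 − 4) − 0 = 1, and there is no ∂_4, so H_3 = Z.

(K is a triangulation of the 3-sphere S^3.)

H_0 ≅ Z,  H_1 = 0,  H_2 = 0,  H_3 ≅ Z.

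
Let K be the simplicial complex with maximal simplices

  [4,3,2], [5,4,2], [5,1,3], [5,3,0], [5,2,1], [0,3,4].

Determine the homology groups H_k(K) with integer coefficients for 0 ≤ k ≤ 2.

Fix the vertex order 0 < 1 < 2 < 3 < 4 < 5 and write every simplex with vertices in increasing order. Then dim K = 2 and the simplices of K are:

  0-simplices (6): [0], [1], [2], [3], [4], [5]
  1-simplices (12): [0,3], [0,4], [0,5], [1,2], [1,3], [1,5], [2,3], [2,4], [2,5], [3,4], [3,5], [4,5]
  2-simplices (6): [0,3,4], [0,3,5], [1,2,5], [1,3,5], [2,3,4], [2,4,5]

so the chain groups are C_0 ≅ Z^6, C_1 ≅ Z^12, C_2 ≅ Z^6.

Boundary ∂_1: C_1 → C_0 maps an edge to its endpoints' difference, ∂[p,q] = q − p. For instance
  ∂[4,5] = [5] − [4].
As a 6×12 matrix over Z this has rank 5, with invariant factors (1,1,1,1,1).

The boundary map ∂_2: C_2 → C_1 acts by ∂[p,q,r] = [q,r] − [p,r] + [p,q]. For instance
  ∂[2,3,4] = [3,4] − [2,4] + [2,3],
  ∂[0,3,5] = [3,5] − [0,5] + [0,3].
The 12×6 boundary matrix has rank 6 and Smith normal form diag(1,1,1,1,1,1).

Now H_k = ker ∂_k / im ∂_{k+1}, so:

  H_0: rank C_0 − rank ∂_1 = 6 − 5 = 1, and the invariant factors of ∂_1 are all 1, so H_0 = Z.
  H_1: rank ker ∂_1 − rank ∂_2 = (12 − 5) − 6 = 1, and the invariant factors of ∂_2 are all 1, so H_1 = Z.
  H_2: rank ker ∂_2 − rank ∂_3 = (6 − 6) − 0 = 0, and there is no ∂_3, so H_2 = 0.

H_0 = Z,  H_1 = Z,  H_2 = 0.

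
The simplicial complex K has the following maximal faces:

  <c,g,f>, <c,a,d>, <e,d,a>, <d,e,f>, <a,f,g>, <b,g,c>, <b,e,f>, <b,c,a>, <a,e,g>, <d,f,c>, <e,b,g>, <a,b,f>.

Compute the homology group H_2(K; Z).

H_2 = 0.

Order the vertices as a < b < c < d < e < f < g. Listing each simplex with vertices in this order, K has dimension 2 with simplices:

  0-simplices (7): a, b, c, d, e, f, g
  1-simplices (18): ab, ac, ad, ae, af, ag, bc, be, bf, bg, cd, cf, cg, de, df, ef, eg, fg
  2-simplices (12): abc, abf, acd, ade, aeg, afg, bcg, bef, beg, cdf, cfg, def

so the chain groups are C_0 ≅ Z^7, C_1 ≅ Z^18, C_2 ≅ Z^12.

The boundary map ∂_1: C_1 → C_0 maps an edge to its endpoints' difference, ∂[p,q] = q − p.
This gives a 7×18 integer matrix of rank 6; reducing to Smith normal form yields diagonal entries (1,1,1,1,1,1).

∂_2: C_2 → C_1 acts by ∂[p,q,r] = [q,r] − [p,r] + [p,q]. For instance
  ∂afg = fg − ag + af,
  ∂cdf = df − cf + cd.
As a 18×12 matrix over Z this has rank 12, with invariant factors (1,1,1,1,1,1,1,1,1,1,1,2).

Reading off H_k = ker ∂_k / im ∂_{k+1}:

  H_2: rank ker ∂_2 − rank ∂_3 = (12 − 12) − 0 = 0, and there is no ∂_3, so H_2 = 0.

(K is a triangulation of the real projective plane RP^2.)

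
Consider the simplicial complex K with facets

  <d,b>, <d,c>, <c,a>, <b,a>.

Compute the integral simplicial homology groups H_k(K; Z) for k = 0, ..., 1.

H_0 = Z,  H_1 = Z.

We work with the vertex ordering a < b < c < d. The simplices of K, each written with vertices in increasing order, are:

  0-simplices (4): a, b, c, d
  1-simplices (4): ab, ac, bd, cd

so the chain groups are C_0 ≅ Z^4, C_1 ≅ Z^4.

∂_1: C_1 → C_0 sends each edge [p,q] (with p < q) to q − p.
This gives a 4×4 integer matrix of rank 3; reducing to Smith normal form yields diagonal entries (1,1,1).

Now H_k = ker ∂_k / im ∂_{k+1}, so:

  H_0: rank C_0 − rank ∂_1 = 4 − 3 = 1, and the invariant factors of ∂_1 are all 1, so H_0 ≅ Z.
  H_1: rank ker ∂_1 − rank ∂_2 = (4 − 3) − 0 = 1, and there is no ∂_2, so H_1 ≅ Z.

As a check, the Euler characteristic is 4 − 4 = 0, which agrees with 1 − 1 = 0.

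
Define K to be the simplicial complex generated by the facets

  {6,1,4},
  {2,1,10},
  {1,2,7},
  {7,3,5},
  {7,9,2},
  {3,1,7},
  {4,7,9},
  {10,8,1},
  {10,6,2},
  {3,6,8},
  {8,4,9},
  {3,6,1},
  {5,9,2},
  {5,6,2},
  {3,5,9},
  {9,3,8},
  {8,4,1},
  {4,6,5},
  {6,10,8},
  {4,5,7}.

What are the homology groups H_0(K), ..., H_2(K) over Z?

H_0 = Z,  H_1 = Z ⊕ Z_2,  H_2 = 0.

Order the vertices as 1 < 2 < 3 < 4 < 5 < 6 < 7 < 8 < 9 < 10. Listing each simplex with vertices in this order, K has dimension 2 with simplices:

  0-simplices (10): [1], [2], [3], [4], [5], [6], [7], [8], [9], [10]
  1-simplices (30): (30 of them)
  2-simplices (20): (20 of them)

so the chain groups are C_0 ≅ Z^10, C_1 ≅ Z^30, C_2 ≅ Z^20.

∂_1: C_1 → C_0 is given by ∂[p,q] = [q] − [p]. For instance
  ∂[6,8] = [8] − [6].
This gives a 10×30 integer matrix of rank 9; reducing to Smith normal form yields diagonal entries (1,1,1,1,1,1,1,1,1).

Boundary ∂_2: C_2 → C_1 maps a triangle to the signed sum of its edges. For instance
  ∂[2,6,10] = [6,10] − [2,10] + [2,6],
  ∂[1,3,7] = [3,7] − [1,7] + [1,3].
As a 30×20 matrix over Z this has rank 20, with invariant factors (1,1,1,1,1,1,1,1,1,1,1,1,1,1,1,1,1,1,1,2).

Computing H_k = (kernel of ∂_k) / (image of ∂_{k+1}):

  H_0: rank C_0 − rank ∂_1 = 10 − 9 = 1, and the invariant factors of ∂_1 are all 1, so H_0 = Z.
  H_1: rank ker ∂_1 − rank ∂_2 = (30 − 9) − 20 = 1, and ∂_2 has invariant factor 2 > 1, so H_1 = Z ⊕ Z_2.
  H_2: rank ker ∂_2 − rank ∂_3 = (20 − 20) − 0 = 0, and there is no ∂_3, so H_2 = 0.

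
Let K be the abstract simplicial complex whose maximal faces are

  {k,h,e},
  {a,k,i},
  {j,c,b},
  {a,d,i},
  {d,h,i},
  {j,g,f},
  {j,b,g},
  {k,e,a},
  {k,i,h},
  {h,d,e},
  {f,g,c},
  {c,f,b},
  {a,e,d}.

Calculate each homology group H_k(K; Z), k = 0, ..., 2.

Take the total order a < b < c < d < e < f < g < h < i < j < k on the vertex set. Then K (dimension 2) consists of the simplices:

  0-simplices (11): a, b, c, d, e, f, g, h, i, j, k
  1-simplices (22): ad, ae, ai, ak, bc, bf, bg, bj, cf, cg, cj, de, dh, di, eh, ek, fg, fj, gj, hi, hk, ik
  2-simplices (13): ade, adi, aek, aik, bcf, bcj, bgj, cfg, deh, dhi, ehk, fgj, hik

giving chain groups C_0 ≅ Z^11, C_1 ≅ Z^22, C_2 ≅ Z^13.

∂_1: C_1 → C_0 maps an edge to its endpoints' difference, ∂[p,q] = q − p. For instance
  ∂ik = k − i.
The resulting 11×22 matrix has rank 9, and its Smith normal form has invariant factors (1,1,1,1,1,1,1,1,1).

The boundary map ∂_2: C_2 → C_1 sends each 2-simplex [p,q,r] to [q,r] − [p,r] + [p,q]. For instance
  ∂bgj = gj − bj + bg,
  ∂ade = de − ae + ad.
As a 22×13 matrix over Z this has rank 12, with invariant factors (1,1,1,1,1,1,1,1,1,1,1,1).

Computing H_k = (kernel of ∂_k) / (image of ∂_{k+1}):

  H_0: rank C_0 − rank ∂_1 = 11 − 9 = 2, and the invariant factors of ∂_1 are all 1, so H_0 = Z^2.
  H_1: rank ker ∂_1 − rank ∂_2 = (22 − 9) − 12 = 1, and the invariant factors of ∂_2 are all 1, so H_1 = Z.
  H_2: rank ker ∂_2 − rank ∂_3 = (13 − 12) − 0 = 1, and there is no ∂_3, so H_2 = Z.

H_0 ≅ Z^2,  H_1 ≅ Z,  H_2 ≅ Z.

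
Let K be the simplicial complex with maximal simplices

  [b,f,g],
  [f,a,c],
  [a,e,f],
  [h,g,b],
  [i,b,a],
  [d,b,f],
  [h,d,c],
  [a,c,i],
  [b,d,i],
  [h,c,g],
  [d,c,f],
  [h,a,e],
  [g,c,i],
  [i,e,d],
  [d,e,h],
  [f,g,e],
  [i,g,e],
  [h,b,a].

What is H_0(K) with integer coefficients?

H_0 = Z.

We work with the vertex ordering a < b < c < d < e < f < g < h < i. The simplices of K, each written with vertices in increasing order, are:

  0-simplices (9): a, b, c, d, e, f, g, h, i
  1-simplices (27): ab, ac, ae, af, ah, ai, bd, bf, bg, bh, bi, cd, cf, cg, ch, ci, de, df, dh, di, ef, eg, eh, ei, fg, gh, gi
  2-simplices (18): abh, abi, acf, aci, aef, aeh, bdf, bdi, bfg, bgh, cdf, cdh, cgh, cgi, deh, dei, efg, egi

so the chain groups are C_0 ≅ Z^9, C_1 ≅ Z^27, C_2 ≅ Z^18.

The boundary map ∂_1: C_1 → C_0 sends each edge [p,q] (with p < q) to q − p.
As a 9×27 matrix over Z this has rank 8, with invariant factors (1,1,1,1,1,1,1,1).

∂_2: C_2 → C_1 maps a triangle to the signed sum of its edges. For instance
  ∂bdi = di − bi + bd,
  ∂abh = bh − ah + ab.
As a 27×18 matrix over Z this has rank 17, with invariant factors (1,1,1,1,1,1,1,1,1,1,1,1,1,1,1,1,1).

Now H_k = ker ∂_k / im ∂_{k+1}, so:

  H_0: rank C_0 − rank ∂_1 = 9 − 8 = 1, and the invariant factors of ∂_1 are all 1, so H_0 = Z.

(K is a triangulation of the torus T^2.)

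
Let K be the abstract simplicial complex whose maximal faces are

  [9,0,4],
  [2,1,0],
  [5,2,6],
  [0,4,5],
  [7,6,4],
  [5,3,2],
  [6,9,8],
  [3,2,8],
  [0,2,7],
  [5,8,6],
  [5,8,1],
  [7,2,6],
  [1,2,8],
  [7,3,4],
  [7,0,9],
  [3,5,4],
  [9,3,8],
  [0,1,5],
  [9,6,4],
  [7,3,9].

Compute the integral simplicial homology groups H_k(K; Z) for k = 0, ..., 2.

Fix the vertex order 0 < 1 < 2 < 3 < 4 < 5 < 6 < 7 < 8 < 9 and write every simplex with vertices in increasing order. Then dim K = 2 and the simplices of K are:

  0-simplices (10): [0], [1], [2], [3], [4], [5], [6], [7], [8], [9]
  1-simplices (30): (30 of them)
  2-simplices (20): (20 of them)

Hence C_0 ≅ Z^10, C_1 ≅ Z^30, C_2 ≅ Z^20.

Boundary ∂_1: C_1 → C_0 maps an edge to its endpoints' difference, ∂[p,q] = q − p. For instance
  ∂[6,8] = [8] − [6].
This gives a 10×30 integer matrix of rank 9; reducing to Smith normal form yields diagonal entries (1,1,1,1,1,1,1,1,1).

The boundary map ∂_2: C_2 → C_1 acts by ∂[p,q,r] = [q,r] − [p,r] + [p,q]. For instance
  ∂[0,1,2] = [1,2] − [0,2] + [0,1],
  ∂[4,6,9] = [6,9] − [4,9] + [4,6].
As a 30×20 matrix over Z this has rank 20, with invariant factors (1,1,1,1,1,1,1,1,1,1,1,1,1,1,1,1,1,1,1,2).

Reading off H_k = ker ∂_k / im ∂_{k+1}:

  H_0: rank C_0 − rank ∂_1 = 10 − 9 = 1, and the invariant factors of ∂_1 are all 1, so H_0 = Z.
  H_1: rank ker ∂_1 − rank ∂_2 = (30 − 9) − 20 = 1, and ∂_2 has invariant factor 2 > 1, so H_1 = Z ⊕ Z/2Z.
  H_2: rank ker ∂_2 − rank ∂_3 = (20 − 20) − 0 = 0, and there is no ∂_3, so H_2 = 0.

(K is a triangulation of the Klein bottle.)

H_0 ≅ Z,  H_1 ≅ Z ⊕ Z/2Z,  H_2 = 0.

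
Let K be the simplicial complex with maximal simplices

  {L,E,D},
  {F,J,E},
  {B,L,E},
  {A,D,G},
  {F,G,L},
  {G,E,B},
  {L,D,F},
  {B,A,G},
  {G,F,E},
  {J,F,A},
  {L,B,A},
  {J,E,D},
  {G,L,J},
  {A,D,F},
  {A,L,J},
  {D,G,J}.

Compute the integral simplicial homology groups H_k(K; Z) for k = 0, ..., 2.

H_0 = Z,  H_1 = Z^2,  H_2 = Z.

Take the total order A < B < D < E < F < G < J < L on the vertex set. Then K (dimension 2) consists of the simplices:

  0-simplices (8): A, B, D, E, F, G, J, L
  1-simplices (24): AB, AD, AF, AG, AJ, AL, BE, BG, BL, DE, DF, DG, DJ, DL, EF, EG, EJ, EL, FG, FJ, FL, GJ, GL, JL
  2-simplices (16): ABG, ABL, ADF, ADG, AFJ, AJL, BEG, BEL, DEJ, DEL, DFL, DGJ, EFG, EFJ, FGL, GJL

giving chain groups C_0 ≅ Z^8, C_1 ≅ Z^24, C_2 ≅ Z^16.

The boundary map ∂_1: C_1 → C_0 is given by ∂[p,q] = [q] − [p].
The 8×24 boundary matrix has rank 7 and Smith normal form diag(1,1,1,1,1,1,1).

∂_2: C_2 → C_1 acts by ∂[p,q,r] = [q,r] − [p,r] + [p,q]. For instance
  ∂DEL = EL − DL + DE,
  ∂ABL = BL − AL + AB.
The 24×16 boundary matrix has rank 15 and Smith normal form diag(1,1,1,1,1,1,1,1,1,1,1,1,1,1,1).

From H_k ≅ ker(∂_k) / im(∂_{k+1}) we obtain:

  H_0: rank C_0 − rank ∂_1 = 8 − 7 = 1, and the invariant factors of ∂_1 are all 1, so H_0 = Z.
  H_1: rank ker ∂_1 − rank ∂_2 = (24 − 7) − 15 = 2, and the invariant factors of ∂_2 are all 1, so H_1 = Z^2.
  H_2: rank ker ∂_2 − rank ∂_3 = (16 − 15) − 0 = 1, and there is no ∂_3, so H_2 = Z.

As a check, the Euler characteristic is 8 − 24 + 16 = 0, which agrees with 1 − 2 + 1 = 0.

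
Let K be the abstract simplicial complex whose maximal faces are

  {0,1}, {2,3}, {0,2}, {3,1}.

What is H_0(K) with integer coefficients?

H_0 = Z.

We work with the vertex ordering 0 < 1 < 2 < 3. The simplices of K, each written with vertices in increasing order, are:

  0-simplices (4): [0], [1], [2], [3]
  1-simplices (4): [0,1], [0,2], [1,3], [2,3]

Hence C_0 ≅ Z^4, C_1 ≅ Z^4.

∂_1: C_1 → C_0 sends each edge [p,q] (with p < q) to q − p. For instance
  ∂[0,2] = [2] − [0].
The 4×4 boundary matrix has rank 3 and Smith normal form diag(1,1,1).

From H_k ≅ ker(∂_k) / im(∂_{k+1}) we obtain:

  H_0: rank C_0 − rank ∂_1 = 4 − 3 = 1, and the invariant factors of ∂_1 are all 1, so H_0 ≅ Z.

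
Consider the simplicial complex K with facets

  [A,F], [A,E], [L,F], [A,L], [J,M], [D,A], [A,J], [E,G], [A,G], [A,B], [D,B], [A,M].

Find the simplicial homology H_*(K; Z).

H_0 ≅ Z,  H_1 ≅ Z^4.

K has 9 vertices, 12 edges.
rank ∂_0 = 0, rank ∂_1 = 8 ⇒ b_0 = 9 − 0 − 8 = 1; all invariant factors of ∂_1 are 1 so no torsion. So H_0 = Z.
rank ∂_1 = 8, rank ∂_2 = 0 ⇒ b_1 = 12 − 8 − 0 = 4. So H_1 = Z^4.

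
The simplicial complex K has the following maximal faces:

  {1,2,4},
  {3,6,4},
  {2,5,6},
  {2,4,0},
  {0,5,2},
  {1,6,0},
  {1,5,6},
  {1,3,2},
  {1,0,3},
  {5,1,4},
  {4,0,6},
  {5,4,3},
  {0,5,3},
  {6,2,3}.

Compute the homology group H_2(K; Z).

K has 7 vertices, 21 edges, 14 triangles.
rank ∂_2 = 13, rank ∂_3 = 0 ⇒ b_2 = 14 − 13 − 0 = 1. So H_2 = Z.

H_2 = Z.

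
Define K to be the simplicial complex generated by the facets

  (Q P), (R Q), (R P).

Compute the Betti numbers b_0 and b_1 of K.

Fix the vertex order P < Q < R and write every simplex with vertices in increasing order. Then dim K = 1 and the simplices of K are:

  0-simplices (3): P, Q, R
  1-simplices (3): PQ, PR, QR

Hence C_0 ≅ Z^3, C_1 ≅ Z^3.

Boundary ∂_1: C_1 → C_0 maps an edge to its endpoints' difference, ∂[p,q] = q − p.
The resulting 3×3 matrix has rank 2, and its Smith normal form has invariant factors (1,1).

From H_k ≅ ker(∂_k) / im(∂_{k+1}) we obtain:

  H_0: rank C_0 − rank ∂_1 = 3 − 2 = 1, and the invariant factors of ∂_1 are all 1, so H_0 ≅ Z.
  H_1: rank ker ∂_1 − rank ∂_2 = (3 − 2) − 0 = 1, and there is no ∂_2, so H_1 ≅ Z.

As a check, the Euler characteristic is 3 − 3 = 0, which agrees with 1 − 1 = 0.

Hence the Betti numbers are b_0 = 1, b_1 = 1.

b_0 = 1, b_1 = 1.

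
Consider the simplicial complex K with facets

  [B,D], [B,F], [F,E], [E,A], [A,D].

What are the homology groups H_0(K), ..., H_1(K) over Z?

We work with the vertex ordering A < B < D < E < F. The simplices of K, each written with vertices in increasing order, are:

  0-simplices (5): A, B, D, E, F
  1-simplices (5): AD, AE, BD, BF, EF

Hence C_0 ≅ Z^5, C_1 ≅ Z^5.

Boundary ∂_1: C_1 → C_0 maps an edge to its endpoints' difference, ∂[p,q] = q − p. For instance
  ∂AD = D − A.
As a 5×5 matrix over Z this has rank 4, with invariant factors (1,1,1,1).

Now H_k = ker ∂_k / im ∂_{k+1}, so:

  H_0: rank C_0 − rank ∂_1 = 5 − 4 = 1, and the invariant factors of ∂_1 are all 1, so H_0 = Z.
  H_1: rank ker ∂_1 − rank ∂_2 = (5 − 4) − 0 = 1, and there is no ∂_2, so H_1 = Z.

As a check, the Euler characteristic is 5 − 5 = 0, which agrees with 1 − 1 = 0.

H_0 = Z,  H_1 = Z.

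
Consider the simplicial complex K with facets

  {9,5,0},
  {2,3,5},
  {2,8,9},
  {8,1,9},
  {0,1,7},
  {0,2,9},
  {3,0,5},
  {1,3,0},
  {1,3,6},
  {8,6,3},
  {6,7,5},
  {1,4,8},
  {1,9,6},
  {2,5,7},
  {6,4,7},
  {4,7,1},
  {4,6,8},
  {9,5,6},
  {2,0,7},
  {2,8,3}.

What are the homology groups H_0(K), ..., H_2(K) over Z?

H_0 ≅ Z,  H_1 ≅ Z ⊕ Z/2Z,  H_2 = 0.

Order the vertices as 0 < 1 < 2 < 3 < 4 < 5 < 6 < 7 < 8 < 9. Listing each simplex with vertices in this order, K has dimension 2 with simplices:

  0-simplices (10): [0], [1], [2], [3], [4], [5], [6], [7], [8], [9]
  1-simplices (30): (30 of them)
  2-simplices (20): (20 of them)

Hence C_0 ≅ Z^10, C_1 ≅ Z^30, C_2 ≅ Z^20.

∂_1: C_1 → C_0 maps an edge to its endpoints' difference, ∂[p,q] = q − p. For instance
  ∂[6,7] = [7] − [6].
As a 10×30 matrix over Z this has rank 9, with invariant factors (1,1,1,1,1,1,1,1,1).

The boundary map ∂_2: C_2 → C_1 maps a triangle to the signed sum of its edges. For instance
  ∂[2,3,5] = [3,5] − [2,5] + [2,3],
  ∂[2,3,8] = [3,8] − [2,8] + [2,3].
The resulting 30×20 matrix has rank 20, and its Smith normal form has invariant factors (1,1,1,1,1,1,1,1,1,1,1,1,1,1,1,1,1,1,1,2).

Computing H_k = (kernel of ∂_k) / (image of ∂_{k+1}):

  H_0: rank C_0 − rank ∂_1 = 10 − 9 = 1, and the invariant factors of ∂_1 are all 1, so H_0 = Z.
  H_1: rank ker ∂_1 − rank ∂_2 = (30 − 9) − 20 = 1, and ∂_2 has invariant factor 2 > 1, so H_1 = Z ⊕ Z/2Z.
  H_2: rank ker ∂_2 − rank ∂_3 = (20 − 20) − 0 = 0, and there is no ∂_3, so H_2 = 0.

As a check, the Euler characteristic is 10 − 30 + 20 = 0, which agrees with 1 − 1 + 0 = 0.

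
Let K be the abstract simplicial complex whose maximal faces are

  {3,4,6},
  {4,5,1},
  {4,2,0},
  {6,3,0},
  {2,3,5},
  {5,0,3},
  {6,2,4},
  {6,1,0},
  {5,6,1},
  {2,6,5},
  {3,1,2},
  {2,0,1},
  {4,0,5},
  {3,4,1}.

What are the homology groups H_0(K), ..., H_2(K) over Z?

Fix the vertex order 0 < 1 < 2 < 3 < 4 < 5 < 6 and write every simplex with vertices in increasing order. Then dim K = 2 and the simplices of K are:

  0-simplices (7): [0], [1], [2], [3], [4], [5], [6]
  1-simplices (21): [0,1], [0,2], [0,3], [0,4], [0,5], [0,6], [1,2], [1,3], [1,4], [1,5], [1,6], [2,3], [2,4], [2,5], [2,6], [3,4], [3,5], [3,6], [4,5], [4,6], [5,6]
  2-simplices (14): [0,1,2], [0,1,6], [0,2,4], [0,3,5], [0,3,6], [0,4,5], [1,2,3], [1,3,4], [1,4,5], [1,5,6], [2,3,5], [2,4,6], [2,5,6], [3,4,6]

Hence C_0 ≅ Z^7, C_1 ≅ Z^21, C_2 ≅ Z^14.

Boundary ∂_1: C_1 → C_0 maps an edge to its endpoints' difference, ∂[p,q] = q − p.
As a 7×21 matrix over Z this has rank 6, with invariant factors (1,1,1,1,1,1).

Boundary ∂_2: C_2 → C_1 acts by ∂[p,q,r] = [q,r] − [p,r] + [p,q]. For instance
  ∂[1,4,5] = [4,5] − [1,5] + [1,4],
  ∂[0,3,6] = [3,6] − [0,6] + [0,3].
As a 21×14 matrix over Z this has rank 13, with invariant factors (1,1,1,1,1,1,1,1,1,1,1,1,1).

Computing H_k = (kernel of ∂_k) / (image of ∂_{k+1}):

  H_0: rank C_0 − rank ∂_1 = 7 − 6 = 1, and the invariant factors of ∂_1 are all 1, so H_0 = Z.
  H_1: rank ker ∂_1 − rank ∂_2 = (21 − 6) − 13 = 2, and the invariant factors of ∂_2 are all 1, so H_1 = Z^2.
  H_2: rank ker ∂_2 − rank ∂_3 = (14 − 13) − 0 = 1, and there is no ∂_3, so H_2 = Z.

H_0 ≅ Z,  H_1 ≅ Z^2,  H_2 ≅ Z.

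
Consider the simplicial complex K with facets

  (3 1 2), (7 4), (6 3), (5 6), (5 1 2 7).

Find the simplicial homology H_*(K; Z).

We work with the vertex ordering 1 < 2 < 3 < 4 < 5 < 6 < 7. The simplices of K, each written with vertices in increasing order, are:

  0-simplices (7): [1], [2], [3], [4], [5], [6], [7]
  1-simplices (11): [1,2], [1,3], [1,5], [1,7], [2,3], [2,5], [2,7], [3,6], [4,7], [5,6], [5,7]
  2-simplices (5): [1,2,3], [1,2,5], [1,2,7], [1,5,7], [2,5,7]
  3-simplices (1): [1,2,5,7]

giving chain groups C_0 ≅ Z^7, C_1 ≅ Z^11, C_2 ≅ Z^5, C_3 ≅ Z^1.

Boundary ∂_1: C_1 → C_0 sends each edge [p,q] (with p < q) to q − p. For instance
  ∂[1,2] = [2] − [1].
The resulting 7×11 matrix has rank 6, and its Smith normal form has invariant factors (1,1,1,1,1,1).

∂_2: C_2 → C_1 acts by ∂[p,q,r] = [q,r] − [p,r] + [p,q]. For instance
  ∂[1,5,7] = [5,7] − [1,7] + [1,5],
  ∂[1,2,3] = [2,3] − [1,3] + [1,2].
This gives a 11×5 integer matrix of rank 4; reducing to Smith normal form yields diagonal entries (1,1,1,1).

Boundary ∂_3: C_3 → C_2 sends each 3-simplex σ to the alternating sum Σ_i (−1)^i (σ with its i-th vertex removed). For instance
  ∂[1,2,5,7] = [2,5,7] − [1,5,7] + [1,2,7] − [1,2,5].
The resulting 5×1 matrix has rank 1, and its Smith normal form has invariant factors (1).

Computing H_k = (kernel of ∂_k) / (image of ∂_{k+1}):

  H_0: rank C_0 − rank ∂_1 = 7 − 6 = 1, and the invariant factors of ∂_1 are all 1, so H_0 ≅ Z.
  H_1: rank ker ∂_1 − rank ∂_2 = (11 − 6) − 4 = 1, and the invariant factors of ∂_2 are all 1, so H_1 ≅ Z.
  H_2: rank ker ∂_2 − rank ∂_3 = (5 − 4) − 1 = 0, and the invariant factors of ∂_3 are all 1, so H_2 ≅ 0.
  H_3: rank ker ∂_3 − rank ∂_4 = (1 − 1) − 0 = 0, and there is no ∂_4, so H_3 ≅ 0.

As a check, the Euler characteristic is 7 − 11 + 5 − 1 = 0, which agrees with 1 − 1 + 0 − 0 = 0.

H_0 ≅ Z,  H_1 ≅ Z,  H_2 = 0,  H_3 = 0.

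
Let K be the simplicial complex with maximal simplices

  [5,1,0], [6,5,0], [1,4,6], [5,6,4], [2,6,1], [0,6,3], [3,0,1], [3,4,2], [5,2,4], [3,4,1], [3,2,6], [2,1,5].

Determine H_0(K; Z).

H_0 = Z.

K has 7 vertices, 18 edges, 12 triangles.
rank ∂_0 = 0, rank ∂_1 = 6 ⇒ b_0 = 7 − 0 − 6 = 1; all invariant factors of ∂_1 are 1 so no torsion. So H_0 = Z.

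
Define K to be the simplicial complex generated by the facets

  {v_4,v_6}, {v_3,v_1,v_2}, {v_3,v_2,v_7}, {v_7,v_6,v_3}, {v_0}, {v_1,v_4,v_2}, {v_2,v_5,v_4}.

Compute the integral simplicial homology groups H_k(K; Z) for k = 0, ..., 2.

H_0 = Z^2,  H_1 = Z,  H_2 = 0.

Take the total order v_0 < v_1 < v_2 < v_3 < v_4 < v_5 < v_6 < v_7 on the vertex set. Then K (dimension 2) consists of the simplices:

  0-simplices (8): [v_0], [v_1], [v_2], [v_3], [v_4], [v_5], [v_6], [v_7]
  1-simplices (12): [v_1,v_2], [v_1,v_3], [v_1,v_4], [v_2,v_3], [v_2,v_4], [v_2,v_5], [v_2,v_7], [v_3,v_6], [v_3,v_7], [v_4,v_5], [v_4,v_6], [v_6,v_7]
  2-simplices (5): [v_1,v_2,v_3], [v_1,v_2,v_4], [v_2,v_3,v_7], [v_2,v_4,v_5], [v_3,v_6,v_7]

so the chain groups are C_0 ≅ Z^8, C_1 ≅ Z^12, C_2 ≅ Z^5.

∂_1: C_1 → C_0 is given by ∂[p,q] = [q] − [p].
The 8×12 boundary matrix has rank 6 and Smith normal form diag(1,1,1,1,1,1).

The boundary map ∂_2: C_2 → C_1 acts by ∂[p,q,r] = [q,r] − [p,r] + [p,q]. For instance
  ∂[v_2,v_3,v_7] = [v_3,v_7] − [v_2,v_7] + [v_2,v_3],
  ∂[v_2,v_4,v_5] = [v_4,v_5] − [v_2,v_5] + [v_2,v_4].
The resulting 12×5 matrix has rank 5, and its Smith normal form has invariant factors (1,1,1,1,1).

Computing H_k = (kernel of ∂_k) / (image of ∂_{k+1}):

  H_0: rank C_0 − rank ∂_1 = 8 − 6 = 2, and the invariant factors of ∂_1 are all 1, so H_0 ≅ Z^2.
  H_1: rank ker ∂_1 − rank ∂_2 = (12 − 6) − 5 = 1, and the invariant factors of ∂_2 are all 1, so H_1 ≅ Z.
  H_2: rank ker ∂_2 − rank ∂_3 = (5 − 5) − 0 = 0, and there is no ∂_3, so H_2 ≅ 0.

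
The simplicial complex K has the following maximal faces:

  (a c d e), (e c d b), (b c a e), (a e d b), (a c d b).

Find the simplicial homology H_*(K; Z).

Order the vertices as a < b < c < d < e. Listing each simplex with vertices in this order, K has dimension 3 with simplices:

  0-simplices (5): a, b, c, d, e
  1-simplices (10): ab, ac, ad, ae, bc, bd, be, cd, ce, de
  2-simplices (10): abc, abd, abe, acd, ace, ade, bcd, bce, bde, cde
  3-simplices (5): abcd, abce, abde, acde, bcde

Hence C_0 ≅ Z^5, C_1 ≅ Z^10, C_2 ≅ Z^10, C_3 ≅ Z^5.

Boundary ∂_1: C_1 → C_0 maps an edge to its endpoints' difference, ∂[p,q] = q − p. For instance
  ∂cd = d − c.
As a 5×10 matrix over Z this has rank 4, with invariant factors (1,1,1,1).

Boundary ∂_2: C_2 → C_1 acts by ∂[p,q,r] = [q,r] − [p,r] + [p,q]. For instance
  ∂abe = be − ae + ab,
  ∂bce = ce − be + bc.
As a 10×10 matrix over Z this has rank 6, with invariant factors (1,1,1,1,1,1).

Boundary ∂_3: C_3 → C_2 sends each 3-simplex σ to the alternating sum Σ_i (−1)^i (σ with its i-th vertex removed). For instance
  ∂acde = cde − ade + ace − acd,
  ∂bcde = cde − bde + bce − bcd.
This gives a 10×5 integer matrix of rank 4; reducing to Smith normal form yields diagonal entries (1,1,1,1).

From H_k ≅ ker(∂_k) / im(∂_{k+1}) we obtain:

  H_0: rank C_0 − rank ∂_1 = 5 − 4 = 1, and the invariant factors of ∂_1 are all 1, so H_0 ≅ Z.
  H_1: rank ker ∂_1 − rank ∂_2 = (10 − 4) − 6 = 0, and the invariant factors of ∂_2 are all 1, so H_1 ≅ 0.
  H_2: rank ker ∂_2 − rank ∂_3 = (10 − 6) − 4 = 0, and the invariant factors of ∂_3 are all 1, so H_2 ≅ 0.
  H_3: rank ker ∂_3 − rank ∂_4 = (5 − 4) − 0 = 1, and there is no ∂_4, so H_3 ≅ Z.

H_0 ≅ Z,  H_1 = 0,  H_2 = 0,  H_3 ≅ Z.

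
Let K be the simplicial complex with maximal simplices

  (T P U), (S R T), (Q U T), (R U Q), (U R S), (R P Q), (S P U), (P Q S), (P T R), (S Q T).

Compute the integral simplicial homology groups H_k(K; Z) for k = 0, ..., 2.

Take the total order P < Q < R < S < T < U on the vertex set. Then K (dimension 2) consists of the simplices:

  0-simplices (6): P, Q, R, S, T, U
  1-simplices (15): PQ, PR, PS, PT, PU, QR, QS, QT, QU, RS, RT, RU, ST, SU, TU
  2-simplices (10): PQR, PQS, PRT, PSU, PTU, QRU, QST, QTU, RST, RSU

Hence C_0 ≅ Z^6, C_1 ≅ Z^15, C_2 ≅ Z^10.

∂_1: C_1 → C_0 sends each edge [p,q] (with p < q) to q − p. For instance
  ∂RU = U − R.
As a 6×15 matrix over Z this has rank 5, with invariant factors (1,1,1,1,1).

The boundary map ∂_2: C_2 → C_1 maps a triangle to the signed sum of its edges. For instance
  ∂RSU = SU − RU + RS,
  ∂QTU = TU − QU + QT.
This gives a 15×10 integer matrix of rank 10; reducing to Smith normal form yields diagonal entries (1,1,1,1,1,1,1,1,1,2).

Reading off H_k = ker ∂_k / im ∂_{k+1}:

  H_0: rank C_0 − rank ∂_1 = 6 − 5 = 1, and the invariant factors of ∂_1 are all 1, so H_0 ≅ Z.
  H_1: rank ker ∂_1 − rank ∂_2 = (15 − 5) − 10 = 0, and ∂_2 has invariant factor 2 > 1, so H_1 ≅ Z/2.
  H_2: rank ker ∂_2 − rank ∂_3 = (10 − 10) − 0 = 0, and there is no ∂_3, so H_2 ≅ 0.

H_0 = Z,  H_1 = Z/2,  H_2 = 0.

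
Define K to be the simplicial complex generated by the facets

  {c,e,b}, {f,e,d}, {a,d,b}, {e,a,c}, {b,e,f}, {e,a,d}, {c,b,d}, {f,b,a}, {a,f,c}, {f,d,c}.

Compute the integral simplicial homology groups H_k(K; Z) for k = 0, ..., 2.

H_0 ≅ Z,  H_1 ≅ Z/2,  H_2 = 0.

We work with the vertex ordering a < b < c < d < e < f. The simplices of K, each written with vertices in increasing order, are:

  0-simplices (6): a, b, c, d, e, f
  1-simplices (15): ab, ac, ad, ae, af, bc, bd, be, bf, cd, ce, cf, de, df, ef
  2-simplices (10): abd, abf, ace, acf, ade, bcd, bce, bef, cdf, def

Hence C_0 ≅ Z^6, C_1 ≅ Z^15, C_2 ≅ Z^10.

∂_1: C_1 → C_0 maps an edge to its endpoints' difference, ∂[p,q] = q − p. For instance
  ∂ac = c − a.
This gives a 6×15 integer matrix of rank 5; reducing to Smith normal form yields diagonal entries (1,1,1,1,1).

The boundary map ∂_2: C_2 → C_1 acts by ∂[p,q,r] = [q,r] − [p,r] + [p,q]. For instance
  ∂bce = ce − be + bc,
  ∂bef = ef − bf + be.
The resulting 15×10 matrix has rank 10, and its Smith normal form has invariant factors (1,1,1,1,1,1,1,1,1,2).

Computing H_k = (kernel of ∂_k) / (image of ∂_{k+1}):

  H_0: rank C_0 − rank ∂_1 = 6 − 5 = 1, and the invariant factors of ∂_1 are all 1, so H_0 ≅ Z.
  H_1: rank ker ∂_1 − rank ∂_2 = (15 − 5) − 10 = 0, and ∂_2 has invariant factor 2 > 1, so H_1 ≅ Z/2.
  H_2: rank ker ∂_2 − rank ∂_3 = (10 − 10) − 0 = 0, and there is no ∂_3, so H_2 ≅ 0.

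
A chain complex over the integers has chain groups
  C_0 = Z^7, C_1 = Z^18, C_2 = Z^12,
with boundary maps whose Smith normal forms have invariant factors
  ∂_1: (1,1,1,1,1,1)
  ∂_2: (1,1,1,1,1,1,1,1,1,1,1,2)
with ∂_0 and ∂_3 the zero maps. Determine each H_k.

H_0: b_0 = 7 − 0 − 6 = 1; torsion from ∂_1 factors > 1: none. So H_0 ≅ Z.
H_1: b_1 = 18 − 6 − 12 = 0; torsion from ∂_2 factors > 1: [2]. So H_1 ≅ Z_2.
H_2: b_2 = 12 − 12 − 0 = 0; torsion from ∂_3 factors > 1: none. So H_2 ≅ 0.

H_0 ≅ Z,  H_1 ≅ Z_2,  H_2 = 0.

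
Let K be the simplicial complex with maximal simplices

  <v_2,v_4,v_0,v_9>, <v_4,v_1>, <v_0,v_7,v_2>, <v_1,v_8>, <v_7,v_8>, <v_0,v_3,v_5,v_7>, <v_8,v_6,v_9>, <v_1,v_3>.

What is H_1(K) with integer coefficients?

H_1 = Z^3.

We work with the vertex ordering v_0 < v_1 < v_2 < v_3 < v_4 < v_5 < v_6 < v_7 < v_8 < v_9. The simplices of K, each written with vertices in increasing order, are:

  0-simplices (10): [v_0], [v_1], [v_2], [v_3], [v_4], [v_5], [v_6], [v_7], [v_8], [v_9]
  1-simplices (20): (20 of them)
  2-simplices (10): [v_0,v_2,v_4], [v_0,v_2,v_7], [v_0,v_2,v_9], [v_0,v_3,v_5], [v_0,v_3,v_7], [v_0,v_4,v_9], [v_0,v_5,v_7], [v_2,v_4,v_9], [v_3,v_5,v_7], [v_6,v_8,v_9]
  3-simplices (2): [v_0,v_2,v_4,v_9], [v_0,v_3,v_5,v_7]

Hence C_0 ≅ Z^10, C_1 ≅ Z^20, C_2 ≅ Z^10, C_3 ≅ Z^2.

The boundary map ∂_1: C_1 → C_0 is given by ∂[p,q] = [q] − [p].
As a 10×20 matrix over Z this has rank 9, with invariant factors (1,1,1,1,1,1,1,1,1).

The boundary map ∂_2: C_2 → C_1 acts by ∂[p,q,r] = [q,r] − [p,r] + [p,q]. For instance
  ∂[v_0,v_2,v_4] = [v_2,v_4] − [v_0,v_4] + [v_0,v_2],
  ∂[v_0,v_4,v_9] = [v_4,v_9] − [v_0,v_9] + [v_0,v_4].
As a 20×10 matrix over Z this has rank 8, with invariant factors (1,1,1,1,1,1,1,1).

∂_3: C_3 → C_2 sends each 3-simplex σ to the alternating sum Σ_i (−1)^i (σ with its i-th vertex removed). For instance
  ∂[v_0,v_2,v_4,v_9] = [v_2,v_4,v_9] − [v_0,v_4,v_9] + [v_0,v_2,v_9] − [v_0,v_2,v_4],
  ∂[v_0,v_3,v_5,v_7] = [v_3,v_5,v_7] − [v_0,v_5,v_7] + [v_0,v_3,v_7] − [v_0,v_3,v_5].
The resulting 10×2 matrix has rank 2, and its Smith normal form has invariant factors (1,1).

Now H_k = ker ∂_k / im ∂_{k+1}, so:

  H_1: rank ker ∂_1 − rank ∂_2 = (20 − 9) − 8 = 3, and the invariant factors of ∂_2 are all 1, so H_1 = Z^3.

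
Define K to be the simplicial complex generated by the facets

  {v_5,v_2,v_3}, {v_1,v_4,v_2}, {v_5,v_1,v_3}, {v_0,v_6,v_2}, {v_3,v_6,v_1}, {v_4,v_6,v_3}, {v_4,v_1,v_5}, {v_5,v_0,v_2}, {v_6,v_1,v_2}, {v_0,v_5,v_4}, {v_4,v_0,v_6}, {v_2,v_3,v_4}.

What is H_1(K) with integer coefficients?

H_1 = Z/2.

We work with the vertex ordering v_0 < v_1 < v_2 < v_3 < v_4 < v_5 < v_6. The simplices of K, each written with vertices in increasing order, are:

  0-simplices (7): [v_0], [v_1], [v_2], [v_3], [v_4], [v_5], [v_6]
  1-simplices (18): (18 of them)
  2-simplices (12): (12 of them)

giving chain groups C_0 ≅ Z^7, C_1 ≅ Z^18, C_2 ≅ Z^12.

∂_1: C_1 → C_0 sends each edge [p,q] (with p < q) to q − p.
The resulting 7×18 matrix has rank 6, and its Smith normal form has invariant factors (1,1,1,1,1,1).

Boundary ∂_2: C_2 → C_1 acts by ∂[p,q,r] = [q,r] − [p,r] + [p,q]. For instance
  ∂[v_1,v_2,v_4] = [v_2,v_4] − [v_1,v_4] + [v_1,v_2],
  ∂[v_1,v_3,v_6] = [v_3,v_6] − [v_1,v_6] + [v_1,v_3].
The resulting 18×12 matrix has rank 12, and its Smith normal form has invariant factors (1,1,1,1,1,1,1,1,1,1,1,2).

Reading off H_k = ker ∂_k / im ∂_{k+1}:

  H_1: rank ker ∂_1 − rank ∂_2 = (18 − 6) − 12 = 0, and ∂_2 has invariant factor 2 > 1, so H_1 = Z/2.

(K is a triangulation of the real projective plane RP^2.)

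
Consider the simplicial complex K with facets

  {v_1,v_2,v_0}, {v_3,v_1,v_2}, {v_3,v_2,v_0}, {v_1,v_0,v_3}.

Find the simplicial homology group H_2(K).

K has 4 vertices, 6 edges, 4 triangles.
rank ∂_2 = 3, rank ∂_3 = 0 ⇒ b_2 = 4 − 3 − 0 = 1. So H_2 ≅ Z.

H_2 ≅ Z.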